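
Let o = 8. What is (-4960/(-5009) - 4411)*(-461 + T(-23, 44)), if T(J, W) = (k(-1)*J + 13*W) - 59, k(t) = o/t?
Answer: -5213178404/5009 ≈ -1.0408e+6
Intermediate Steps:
k(t) = 8/t
T(J, W) = -59 - 8*J + 13*W (T(J, W) = ((8/(-1))*J + 13*W) - 59 = ((8*(-1))*J + 13*W) - 59 = (-8*J + 13*W) - 59 = -59 - 8*J + 13*W)
(-4960/(-5009) - 4411)*(-461 + T(-23, 44)) = (-4960/(-5009) - 4411)*(-461 + (-59 - 8*(-23) + 13*44)) = (-4960*(-1/5009) - 4411)*(-461 + (-59 + 184 + 572)) = (4960/5009 - 4411)*(-461 + 697) = -22089739/5009*236 = -5213178404/5009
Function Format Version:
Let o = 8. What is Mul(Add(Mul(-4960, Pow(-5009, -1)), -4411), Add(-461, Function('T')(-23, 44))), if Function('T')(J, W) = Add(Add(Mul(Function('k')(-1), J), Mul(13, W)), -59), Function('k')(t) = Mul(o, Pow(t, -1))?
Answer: Rational(-5213178404, 5009) ≈ -1.0408e+6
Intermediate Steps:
Function('k')(t) = Mul(8, Pow(t, -1))
Function('T')(J, W) = Add(-59, Mul(-8, J), Mul(13, W)) (Function('T')(J, W) = Add(Add(Mul(Mul(8, Pow(-1, -1)), J), Mul(13, W)), -59) = Add(Add(Mul(Mul(8, -1), J), Mul(13, W)), -59) = Add(Add(Mul(-8, J), Mul(13, W)), -59) = Add(-59, Mul(-8, J), Mul(13, W)))
Mul(Add(Mul(-4960, Pow(-5009, -1)), -4411), Add(-461, Function('T')(-23, 44))) = Mul(Add(Mul(-4960, Pow(-5009, -1)), -4411), Add(-461, Add(-59, Mul(-8, -23), Mul(13, 44)))) = Mul(Add(Mul(-4960, Rational(-1, 5009)), -4411), Add(-461, Add(-59, 184, 572))) = Mul(Add(Rational(4960, 5009), -4411), Add(-461, 697)) = Mul(Rational(-22089739, 5009), 236) = Rational(-5213178404, 5009)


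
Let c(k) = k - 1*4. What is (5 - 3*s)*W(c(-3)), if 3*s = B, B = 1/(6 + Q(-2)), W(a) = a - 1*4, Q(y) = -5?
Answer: -44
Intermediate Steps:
c(k) = -4 + k (c(k) = k - 4 = -4 + k)
W(a) = -4 + a (W(a) = a - 4 = -4 + a)
B = 1 (B = 1/(6 - 5) = 1/1 = 1)
s = ⅓ (s = (⅓)*1 = ⅓ ≈ 0.33333)
(5 - 3*s)*W(c(-3)) = (5 - 3*⅓)*(-4 + (-4 - 3)) = (5 - 1)*(-4 - 7) = 4*(-11) = -44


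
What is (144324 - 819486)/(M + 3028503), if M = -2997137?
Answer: -337581/15683 ≈ -21.525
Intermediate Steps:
(144324 - 819486)/(M + 3028503) = (144324 - 819486)/(-2997137 + 3028503) = -675162/31366 = -675162*1/31366 = -337581/15683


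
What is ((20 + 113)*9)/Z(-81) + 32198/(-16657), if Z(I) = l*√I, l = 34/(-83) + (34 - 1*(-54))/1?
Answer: -32198/16657 - 11039*I/7270 ≈ -1.933 - 1.5184*I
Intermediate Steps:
l = 7270/83 (l = 34*(-1/83) + (34 + 54)*1 = -34/83 + 88*1 = -34/83 + 88 = 7270/83 ≈ 87.590)
Z(I) = 7270*√I/83
((20 + 113)*9)/Z(-81) + 32198/(-16657) = ((20 + 113)*9)/((7270*√(-81)/83)) + 32198/(-16657) = (133*9)/((7270*(9*I)/83)) + 32198*(-1/16657) = 1197/((65430*I/83)) - 32198/16657 = 1197*(-83*I/65430) - 32198/16657 = -11039*I/7270 - 32198/16657 = -32198/16657 - 11039*I/7270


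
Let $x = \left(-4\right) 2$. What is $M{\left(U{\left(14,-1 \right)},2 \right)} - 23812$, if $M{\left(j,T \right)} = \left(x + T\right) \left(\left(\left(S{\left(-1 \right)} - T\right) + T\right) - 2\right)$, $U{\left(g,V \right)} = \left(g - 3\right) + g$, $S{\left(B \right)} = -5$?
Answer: $-23770$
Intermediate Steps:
$x = -8$
$U{\left(g,V \right)} = -3 + 2 g$ ($U{\left(g,V \right)} = \left(-3 + g\right) + g = -3 + 2 g$)
$M{\left(j,T \right)} = 56 - 7 T$ ($M{\left(j,T \right)} = \left(-8 + T\right) \left(\left(\left(-5 - T\right) + T\right) - 2\right) = \left(-8 + T\right) \left(-5 - 2\right) = \left(-8 + T\right) \left(-7\right) = 56 - 7 T$)
$M{\left(U{\left(14,-1 \right)},2 \right)} - 23812 = \left(56 - 14\right) - 23812 = 42 - 23812 = -23770$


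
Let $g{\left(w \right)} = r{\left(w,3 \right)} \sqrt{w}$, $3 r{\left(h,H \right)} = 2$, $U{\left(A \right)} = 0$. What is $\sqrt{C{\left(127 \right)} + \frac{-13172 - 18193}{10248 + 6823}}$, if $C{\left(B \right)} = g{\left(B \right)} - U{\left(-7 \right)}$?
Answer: $\frac{\sqrt{-4818887235 + 1748514246 \sqrt{127}}}{51213} \approx 2.3824$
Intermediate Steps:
$r{\left(h,H \right)} = \frac{2}{3}$ ($r{\left(h,H \right)} = \frac{1}{3} \cdot 2 = \frac{2}{3}$)
$g{\left(w \right)} = \frac{2 \sqrt{w}}{3}$
$C{\left(B \right)} = \frac{2 \sqrt{B}}{3}$ ($C{\left(B \right)} = \frac{2 \sqrt{B}}{3} - 0 = \frac{2 \sqrt{B}}{3} + 0 = \frac{2 \sqrt{B}}{3}$)
$\sqrt{C{\left(127 \right)} + \frac{-13172 - 18193}{10248 + 6823}} = \sqrt{\frac{2 \sqrt{127}}{3} + \frac{-13172 - 18193}{10248 + 6823}} = \sqrt{\frac{2 \sqrt{127}}{3} - \frac{31365}{17071}} = \sqrt{- \frac{31365}{17071} + \frac{2 \sqrt{127}}{3}}$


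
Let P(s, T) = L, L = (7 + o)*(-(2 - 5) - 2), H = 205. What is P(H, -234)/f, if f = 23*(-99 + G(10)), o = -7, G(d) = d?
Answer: 0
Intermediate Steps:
L = 0 (L = (7 - 7)*(-(2 - 5) - 2) = 0*(-1*(-3) - 2) = 0*(3 - 2) = 0*1 = 0)
P(s, T) = 0
f = -2047 (f = 23*(-99 + 10) = 23*(-89) = -2047)
P(H, -234)/f = 0/(-2047) = 0*(-1/2047) = 0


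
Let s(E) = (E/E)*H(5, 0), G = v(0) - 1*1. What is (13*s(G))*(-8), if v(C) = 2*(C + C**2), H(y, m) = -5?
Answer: 520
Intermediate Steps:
v(C) = 2*C + 2*C**2
G = -1 (G = 2*0*(1 + 0) - 1*1 = 2*0*1 - 1 = 0 - 1 = -1)
s(E) = -5 (s(E) = (E/E)*(-5) = 1*(-5) = -5)
(13*s(G))*(-8) = (13*(-5))*(-8) = -65*(-8) = 520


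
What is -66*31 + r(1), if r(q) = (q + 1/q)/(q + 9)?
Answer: -10229/5 ≈ -2045.8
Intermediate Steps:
r(q) = (q + 1/q)/(9 + q)
-66*31 + r(1) = -66*31 + (1 + 1²)/(1*(9 + 1)) = -2046 + 1*(1 + 1)/10 = -2046 + 1*(⅒)*2 = -2046 + ⅕ = -10229/5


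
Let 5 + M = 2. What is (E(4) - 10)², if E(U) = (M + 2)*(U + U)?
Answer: 324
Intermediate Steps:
M = -3 (M = -5 + 2 = -3)
E(U) = -2*U (E(U) = (-3 + 2)*(U + U) = -2*U)
(E(4) - 10)² = (-2*4 - 10)² = (-8 - 10)² = (-18)² = 324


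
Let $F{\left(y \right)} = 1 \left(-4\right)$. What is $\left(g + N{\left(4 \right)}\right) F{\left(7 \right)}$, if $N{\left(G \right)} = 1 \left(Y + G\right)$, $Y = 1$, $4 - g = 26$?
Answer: $68$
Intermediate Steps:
$g = -22$ ($g = 4 - 26 = -22$)
$N{\left(G \right)} = 1 + G$ ($N{\left(G \right)} = 1 \left(1 + G\right) = 1 + G$)
$F{\left(y \right)} = -4$
$\left(g + N{\left(4 \right)}\right) F{\left(7 \right)} = \left(-22 + \left(1 + 4\right)\right) \left(-4\right) = \left(-22 + 5\right) \left(-4\right) = \left(-17\right) \left(-4\right) = 68$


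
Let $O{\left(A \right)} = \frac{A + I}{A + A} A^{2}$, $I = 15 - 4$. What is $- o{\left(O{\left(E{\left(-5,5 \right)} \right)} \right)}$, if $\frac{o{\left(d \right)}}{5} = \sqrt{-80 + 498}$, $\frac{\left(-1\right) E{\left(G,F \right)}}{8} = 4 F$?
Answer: $- 5 \sqrt{418} \approx -102.23$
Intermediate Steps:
$I = 11$ ($I = 15 - 4 = 11$)
$E{\left(G,F \right)} = - 32 F$ ($E{\left(G,F \right)} = - 8 \cdot 4 F = - 32 F$)
$O{\left(A \right)} = \frac{A \left(11 + A\right)}{2}$ ($O{\left(A \right)} = \frac{A + 11}{A + A} A^{2} = \frac{11 + A}{2 A} A^{2} = \frac{A \left(11 + A\right)}{2}$)
$o{\left(d \right)} = 5 \sqrt{418}$ ($o{\left(d \right)} = 5 \sqrt{-80 + 498} = 5 \sqrt{418}$)
$- o{\left(O{\left(E{\left(-5,5 \right)} \right)} \right)} = - 5 \sqrt{418}$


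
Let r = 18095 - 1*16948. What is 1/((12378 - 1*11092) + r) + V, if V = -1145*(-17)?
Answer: 47358346/2433 ≈ 19465.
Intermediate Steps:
r = 1147 (r = 18095 - 16948 = 1147)
V = 19465
1/((12378 - 1*11092) + r) + V = 1/((12378 - 1*11092) + 1147) + 19465 = 1/((12378 - 11092) + 1147) + 19465 = 1/(1286 + 1147) + 19465 = 1/2433 + 19465 = 47358346/2433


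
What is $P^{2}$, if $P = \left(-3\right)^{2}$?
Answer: $81$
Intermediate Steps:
$P = 9$
$P^{2} = 9^{2} = 81$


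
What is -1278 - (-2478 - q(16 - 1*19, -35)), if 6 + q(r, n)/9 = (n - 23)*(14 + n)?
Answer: 12108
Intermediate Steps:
q(r, n) = -54 + 9*(-23 + n)*(14 + n) (q(r, n) = -54 + 9*((n - 23)*(14 + n)) = -54 + 9*((-23 + n)*(14 + n)) = -54 + 9*(-23 + n)*(14 + n))
-1278 - (-2478 - q(16 - 1*19, -35)) = -1278 - (-2478 - (-2952 - 81*(-35) + 9*(-35)**2)) = -1278 - (-2478 - (-2952 + 2835 + 9*1225)) = -1278 - (-2478 - (-2952 + 2835 + 11025)) = -1278 - (-2478 - 1*10908) = -1278 - (-2478 - 10908) = -1278 - 1*(-13386) = -1278 + 13386 = 12108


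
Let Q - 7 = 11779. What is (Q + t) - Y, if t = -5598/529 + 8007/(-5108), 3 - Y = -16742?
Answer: -13432702875/2702132 ≈ -4971.1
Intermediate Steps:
Q = 11786 (Q = 7 + 11779 = 11786)
Y = 16745 (Y = 3 - 1*(-16742) = 3 + 16742 = 16745)
t = -32830287/2702132 (t = -5598*1/529 + 8007*(-1/5108) = -5598/529 - 8007/5108 = -32830287/2702132 ≈ -12.150)
(Q + t) - Y = (11786 - 32830287/2702132) - 1*16745 = 31814497465/2702132 - 16745 = -13432702875/2702132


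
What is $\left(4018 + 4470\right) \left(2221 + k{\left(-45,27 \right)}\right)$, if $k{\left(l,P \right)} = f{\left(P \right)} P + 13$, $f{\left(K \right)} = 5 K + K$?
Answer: $56088704$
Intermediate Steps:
$f{\left(K \right)} = 6 K$
$k{\left(l,P \right)} = 13 + 6 P^{2}$ ($k{\left(l,P \right)} = 6 P P + 13 = 6 P^{2} + 13 = 13 + 6 P^{2}$)
$\left(4018 + 4470\right) \left(2221 + k{\left(-45,27 \right)}\right) = \left(4018 + 4470\right) \left(2221 + \left(13 + 6 \cdot 27^{2}\right)\right) = 8488 \left(2221 + \left(13 + 6 \cdot 729\right)\right) = 8488 \left(2221 + \left(13 + 4374\right)\right) = 8488 \left(2221 + 4387\right) = 8488 \cdot 6608 = 56088704$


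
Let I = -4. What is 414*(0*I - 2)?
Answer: -828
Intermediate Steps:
414*(0*I - 2) = 414*(0*(-4) - 2) = 414*(0 - 2) = 414*(-2) = -828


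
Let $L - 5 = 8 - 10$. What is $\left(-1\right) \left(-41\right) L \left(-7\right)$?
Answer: $-861$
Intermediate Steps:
$L = 3$ ($L = 5 + \left(8 - 10\right) = 5 - 2 = 3$)
$\left(-1\right) \left(-41\right) L \left(-7\right) = \left(-1\right) \left(-41\right) 3 \left(-7\right) = 41 \cdot 3 \left(-7\right) = 123 \left(-7\right) = -861$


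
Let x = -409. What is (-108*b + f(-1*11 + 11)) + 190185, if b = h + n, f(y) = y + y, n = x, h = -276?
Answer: 264165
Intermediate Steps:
n = -409
f(y) = 2*y
b = -685 (b = -276 - 409 = -685)
(-108*b + f(-1*11 + 11)) + 190185 = (-108*(-685) + 2*(-1*11 + 11)) + 190185 = (73980 + 2*(-11 + 11)) + 190185 = (73980 + 2*0) + 190185 = (73980 + 0) + 190185 = 73980 + 190185 = 264165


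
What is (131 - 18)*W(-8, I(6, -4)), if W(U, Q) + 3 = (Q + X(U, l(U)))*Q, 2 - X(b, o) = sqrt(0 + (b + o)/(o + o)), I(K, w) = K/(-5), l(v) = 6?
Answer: -11187/25 + 113*I*sqrt(6)/5 ≈ -447.48 + 55.358*I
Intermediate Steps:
I(K, w) = -K/5 (I(K, w) = K*(-1/5) = -K/5)
X(b, o) = 2 - sqrt(2)*sqrt((b + o)/o)/2 (X(b, o) = 2 - sqrt(0 + (b + o)/(o + o)) = 2 - sqrt(0 + (b + o)/((2*o))) = 2 - sqrt(0 + (b + o)*(1/(2*o))) = 2 - sqrt(0 + (b + o)/(2*o)) = 2 - sqrt((b + o)/(2*o)) = 2 - sqrt(2)*sqrt((b + o)/o)/2)
W(U, Q) = -3 + Q*(2 + Q - sqrt(2)*sqrt(1 + U/6)/2) (W(U, Q) = -3 + (Q + (2 - sqrt(2)*sqrt((U + 6)/6)/2))*Q = -3 + (Q + (2 - sqrt(2)*sqrt((6 + U)/6)/2))*Q = -3 + (Q + (2 - sqrt(2)*sqrt(1 + U/6)/2))*Q = -3 + (2 + Q - sqrt(2)*sqrt(1 + U/6)/2)*Q = -3 + Q*(2 + Q - sqrt(2)*sqrt(1 + U/6)/2))
(131 - 18)*W(-8, I(6, -4)) = (131 - 18)*(-3 + (-1/5*6)**2 - (-1/5*6)*(-12 + sqrt(18 + 3*(-8)))/6) = 113*(-3 + (-6/5)**2 - 1/6*(-6/5)*(-12 + sqrt(18 - 24))) = 113*(-3 + 36/25 - 1/6*(-6/5)*(-12 + sqrt(-6))) = 113*(-3 + 36/25 - 1/6*(-6/5)*(-12 + I*sqrt(6))) = 113*(-3 + 36/25 + (-12/5 + I*sqrt(6)/5)) = 113*(-99/25 + I*sqrt(6)/5) = -11187/25 + 113*I*sqrt(6)/5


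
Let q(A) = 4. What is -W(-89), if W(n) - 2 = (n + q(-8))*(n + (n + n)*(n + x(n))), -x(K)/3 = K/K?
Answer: 1384393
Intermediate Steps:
x(K) = -3 (x(K) = -3*K/K = -3*1 = -3)
W(n) = 2 + (4 + n)*(n + 2*n*(-3 + n)) (W(n) = 2 + (n + 4)*(n + (n + n)*(n - 3)) = 2 + (4 + n)*(n + (2*n)*(-3 + n)) = 2 + (4 + n)*(n + 2*n*(-3 + n)))
-W(-89) = -(2 - 20*(-89) + 2*(-89)³ + 3*(-89)²) = -(2 + 1780 + 2*(-704969) + 3*7921) = -(2 + 1780 - 1409938 + 23763) = -1*(-1384393) = 1384393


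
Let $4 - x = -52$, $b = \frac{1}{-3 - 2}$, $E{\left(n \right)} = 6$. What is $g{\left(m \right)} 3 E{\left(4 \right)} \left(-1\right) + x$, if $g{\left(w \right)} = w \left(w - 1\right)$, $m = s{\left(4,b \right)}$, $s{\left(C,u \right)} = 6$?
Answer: $-484$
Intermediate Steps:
$b = - \frac{1}{5}$ ($b = \frac{1}{-5} = - \frac{1}{5} \approx -0.2$)
$x = 56$ ($x = 4 - -52 = 4 + 52 = 56$)
$m = 6$
$g{\left(w \right)} = w \left(-1 + w\right)$
$g{\left(m \right)} 3 E{\left(4 \right)} \left(-1\right) + x = 6 \left(-1 + 6\right) 3 \cdot 6 \left(-1\right) + 56 = 6 \cdot 5 \cdot 18 \left(-1\right) + 56 = 30 \left(-18\right) + 56 = -540 + 56 = -484$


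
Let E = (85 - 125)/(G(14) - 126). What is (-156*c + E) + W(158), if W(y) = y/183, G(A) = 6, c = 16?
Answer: -152183/61 ≈ -2494.8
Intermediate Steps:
W(y) = y/183 (W(y) = y*(1/183) = y/183)
E = ⅓ (E = (85 - 125)/(6 - 126) = -40/(-120) = -40*(-1/120) = ⅓ ≈ 0.33333)
(-156*c + E) + W(158) = (-156*16 + ⅓) + (1/183)*158 = (-2496 + ⅓) + 158/183 = -7487/3 + 158/183 = -152183/61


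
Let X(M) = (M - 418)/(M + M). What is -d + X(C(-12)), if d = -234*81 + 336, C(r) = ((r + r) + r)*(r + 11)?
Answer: 670057/36 ≈ 18613.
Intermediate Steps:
C(r) = 3*r*(11 + r) (C(r) = (2*r + r)*(11 + r) = (3*r)*(11 + r) = 3*r*(11 + r))
X(M) = (-418 + M)/(2*M) (X(M) = (-418 + M)/((2*M)) = (-418 + M)*(1/(2*M)) = (-418 + M)/(2*M))
d = -18618 (d = -18954 + 336 = -18618)
-d + X(C(-12)) = -1*(-18618) + (-418 + 3*(-12)*(11 - 12))/(2*((3*(-12)*(11 - 12)))) = 18618 + (-418 + 3*(-12)*(-1))/(2*((3*(-12)*(-1)))) = 18618 + (½)*(-418 + 36)/36 = 18618 + (½)*(1/36)*(-382) = 18618 - 191/36 = 670057/36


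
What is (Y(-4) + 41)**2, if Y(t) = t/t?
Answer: 1764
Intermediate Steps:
Y(t) = 1
(Y(-4) + 41)**2 = (1 + 41)**2 = 42**2 = 1764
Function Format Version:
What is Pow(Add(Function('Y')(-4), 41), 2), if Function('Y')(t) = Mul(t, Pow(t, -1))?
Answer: 1764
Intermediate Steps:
Function('Y')(t) = 1
Pow(Add(Function('Y')(-4), 41), 2) = Pow(Add(1, 41), 2) = Pow(42, 2) = 1764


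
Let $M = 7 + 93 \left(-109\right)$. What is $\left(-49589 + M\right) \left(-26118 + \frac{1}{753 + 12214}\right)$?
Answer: $\frac{20225159438495}{12967} \approx 1.5597 \cdot 10^{9}$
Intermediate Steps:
$M = -10130$ ($M = 7 - 10137 = -10130$)
$\left(-49589 + M\right) \left(-26118 + \frac{1}{753 + 12214}\right) = \left(-49589 - 10130\right) \left(-26118 + \frac{1}{753 + 12214}\right) = - 59719 \left(-26118 + \frac{1}{12967}\right) = \left(-59719\right) \left(- \frac{338672105}{12967}\right) = \frac{20225159438495}{12967}$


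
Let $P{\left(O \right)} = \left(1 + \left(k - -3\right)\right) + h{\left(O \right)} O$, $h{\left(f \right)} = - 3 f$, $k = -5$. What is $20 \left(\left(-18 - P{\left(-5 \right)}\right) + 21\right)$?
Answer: $1580$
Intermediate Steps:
$P{\left(O \right)} = -1 - 3 O^{2}$ ($P{\left(O \right)} = \left(1 - 2\right) + - 3 O O = \left(1 + \left(-5 + 3\right)\right) - 3 O^{2} = \left(1 - 2\right) - 3 O^{2} = -1 - 3 O^{2}$)
$20 \left(\left(-18 - P{\left(-5 \right)}\right) + 21\right) = 20 \left(\left(-18 - \left(-1 - 3 \left(-5\right)^{2}\right)\right) + 21\right) = 20 \left(\left(-18 - \left(-1 - 75\right)\right) + 21\right) = 20 \left(\left(-18 - -76\right) + 21\right) = 20 \left(\left(-18 + 76\right) + 21\right) = 20 \left(58 + 21\right) = 20 \cdot 79 = 1580$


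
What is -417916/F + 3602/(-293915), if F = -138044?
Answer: 30583636663/10143300565 ≈ 3.0152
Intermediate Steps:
-417916/F + 3602/(-293915) = -417916/(-138044) + 3602/(-293915) = -417916*(-1/138044) + 3602*(-1/293915) = 104479/34511 - 3602/293915 = 30583636663/10143300565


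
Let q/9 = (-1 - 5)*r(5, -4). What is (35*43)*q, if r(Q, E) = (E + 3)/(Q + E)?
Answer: 81270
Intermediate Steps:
r(Q, E) = (3 + E)/(E + Q)
q = 54 (q = 9*((-1 - 5)*((3 - 4)/(-4 + 5))) = 9*(-6*(-1)/1) = 9*(-6*(-1)) = 9*6 = 54)
(35*43)*q = (35*43)*54 = 1505*54 = 81270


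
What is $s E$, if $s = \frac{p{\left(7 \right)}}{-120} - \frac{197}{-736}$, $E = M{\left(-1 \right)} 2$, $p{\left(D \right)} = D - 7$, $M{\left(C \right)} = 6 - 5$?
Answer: $\frac{197}{368} \approx 0.53533$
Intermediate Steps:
$M{\left(C \right)} = 1$
$p{\left(D \right)} = -7 + D$
$E = 2$ ($E = 1 \cdot 2 = 2$)
$s = \frac{197}{736}$ ($s = \frac{-7 + 7}{-120} - \frac{197}{-736} = 0 \left(- \frac{1}{120}\right) - - \frac{197}{736} = 0 + \frac{197}{736} = \frac{197}{736} \approx 0.26766$)
$s E = \frac{197}{736} \cdot 2 = \frac{197}{368}$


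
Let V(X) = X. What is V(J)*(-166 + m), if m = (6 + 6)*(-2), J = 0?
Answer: 0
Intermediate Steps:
m = -24 (m = 12*(-2) = -24)
V(J)*(-166 + m) = 0*(-166 - 24) = 0*(-190) = 0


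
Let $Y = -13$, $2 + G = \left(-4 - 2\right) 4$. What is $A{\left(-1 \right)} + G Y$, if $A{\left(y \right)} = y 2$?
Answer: $336$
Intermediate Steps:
$A{\left(y \right)} = 2 y$
$G = -26$ ($G = -2 + \left(-4 - 2\right) 4 = -2 - 24 = -26$)
$A{\left(-1 \right)} + G Y = 2 \left(-1\right) - -338 = -2 + 338 = 336$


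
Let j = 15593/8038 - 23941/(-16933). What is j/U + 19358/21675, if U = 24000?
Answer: 843257711244043/944041300944000 ≈ 0.89324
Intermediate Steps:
j = 456474027/136107454 (j = 15593*(1/8038) - 23941*(-1/16933) = 15593/8038 + 23941/16933 = 456474027/136107454 ≈ 3.3538)
j/U + 19358/21675 = (456474027/136107454)/24000 + 19358/21675 = (456474027/136107454)*(1/24000) + 19358*(1/21675) = 152158009/1088859632000 + 19358/21675 = 843257711244043/944041300944000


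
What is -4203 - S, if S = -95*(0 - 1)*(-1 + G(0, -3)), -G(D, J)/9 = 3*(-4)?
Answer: -14368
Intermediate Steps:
G(D, J) = 108 (G(D, J) = -27*(-4) = -9*(-12) = 108)
S = 10165 (S = -95*(0 - 1)*(-1 + 108) = -(-95)*107 = -95*(-107) = 10165)
-4203 - S = -4203 - 1*10165 = -4203 - 10165 = -14368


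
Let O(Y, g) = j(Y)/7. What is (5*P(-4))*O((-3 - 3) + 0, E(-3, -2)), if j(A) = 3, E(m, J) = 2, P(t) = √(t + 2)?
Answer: 15*I*√2/7 ≈ 3.0305*I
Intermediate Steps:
P(t) = √(2 + t)
O(Y, g) = 3/7
(5*P(-4))*O((-3 - 3) + 0, E(-3, -2)) = (5*√(2 - 4))*(3/7) = (5*√(-2))*(3/7) = (5*(I*√2))*(3/7) = (5*I*√2)*(3/7) = 15*I*√2/7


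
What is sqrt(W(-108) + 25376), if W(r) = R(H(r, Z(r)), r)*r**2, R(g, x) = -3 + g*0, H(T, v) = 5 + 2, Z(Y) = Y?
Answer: 4*I*sqrt(601) ≈ 98.061*I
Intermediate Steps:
H(T, v) = 7
R(g, x) = -3 (R(g, x) = -3 + 0 = -3)
W(r) = -3*r**2
sqrt(W(-108) + 25376) = sqrt(-3*(-108)**2 + 25376) = sqrt(-3*11664 + 25376) = sqrt(-34992 + 25376) = sqrt(-9616) = 4*I*sqrt(601)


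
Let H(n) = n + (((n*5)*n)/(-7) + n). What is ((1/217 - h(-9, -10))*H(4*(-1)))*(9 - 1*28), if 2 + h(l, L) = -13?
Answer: 8413504/1519 ≈ 5538.8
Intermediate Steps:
h(l, L) = -15 (h(l, L) = -2 - 13 = -15)
H(n) = 2*n - 5*n²/7 (H(n) = n + (((5*n)*n)*(-⅐) + n) = n + ((5*n²)*(-⅐) + n) = n + (-5*n²/7 + n) = n + (n - 5*n²/7) = 2*n - 5*n²/7)
((1/217 - h(-9, -10))*H(4*(-1)))*(9 - 1*28) = ((1/217 - 1*(-15))*((4*(-1))*(14 - 20*(-1))/7))*(9 - 1*28) = ((1/217 + 15)*((⅐)*(-4)*(14 - 5*(-4))))*(9 - 28) = (3256*((⅐)*(-4)*(14 + 20))/217)*(-19) = (3256*((⅐)*(-4)*34)/217)*(-19) = ((3256/217)*(-136/7))*(-19) = -442816/1519*(-19) = 8413504/1519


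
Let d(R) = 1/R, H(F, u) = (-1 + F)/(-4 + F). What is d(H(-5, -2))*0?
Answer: 0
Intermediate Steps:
H(F, u) = (-1 + F)/(-4 + F)
d(H(-5, -2))*0 = 0/((-1 - 5)/(-4 - 5)) = 0/(-6/(-9)) = 0/(-⅑*(-6)) = 0/(⅔) = (3/2)*0 = 0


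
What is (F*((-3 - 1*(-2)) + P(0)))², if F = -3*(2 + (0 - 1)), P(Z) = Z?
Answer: 9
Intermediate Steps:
F = -3 (F = -3*(2 - 1) = -3*1 = -3)
(F*((-3 - 1*(-2)) + P(0)))² = (-3*((-3 - 1*(-2)) + 0))² = (-3*((-3 + 2) + 0))² = (-3*(-1 + 0))² = (-3*(-1))² = 3² = 9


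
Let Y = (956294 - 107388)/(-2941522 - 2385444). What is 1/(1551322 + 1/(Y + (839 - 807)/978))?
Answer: 164941789/255876523551871 ≈ 6.4461e-7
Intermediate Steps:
Y = -424453/2663483 (Y = 848906/(-5326966) = 848906*(-1/5326966) = -424453/2663483 ≈ -0.15936)
1/(1551322 + 1/(Y + (839 - 807)/978)) = 1/(1551322 + 1/(-424453/2663483 + (839 - 807)/978)) = 1/(1551322 + 1/(-424453/2663483 + 32*(1/978))) = 1/(1551322 + 1/(-424453/2663483 + 16/489)) = 1/(1551322 + 1/(-164941789/1302443187)) = 1/(1551322 - 1302443187/164941789) = 1/(255876523551871/164941789) = 164941789/255876523551871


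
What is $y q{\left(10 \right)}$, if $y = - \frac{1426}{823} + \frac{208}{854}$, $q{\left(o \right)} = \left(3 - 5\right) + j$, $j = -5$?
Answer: $\frac{523310}{50203} \approx 10.424$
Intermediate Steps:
$q{\left(o \right)} = -7$ ($q{\left(o \right)} = \left(3 - 5\right) - 5 = -2 - 5 = -7$)
$y = - \frac{523310}{351421}$ ($y = \left(-1426\right) \frac{1}{823} + 208 \cdot \frac{1}{854} = - \frac{1426}{823} + \frac{104}{427} = - \frac{523310}{351421} \approx -1.4891$)
$y q{\left(10 \right)} = \left(- \frac{523310}{351421}\right) \left(-7\right) = \frac{523310}{50203}$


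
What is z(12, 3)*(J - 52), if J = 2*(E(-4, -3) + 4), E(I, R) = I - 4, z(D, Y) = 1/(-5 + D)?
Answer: -60/7 ≈ -8.5714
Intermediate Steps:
E(I, R) = -4 + I
J = -8 (J = 2*((-4 - 4) + 4) = 2*(-8 + 4) = 2*(-4) = -8)
z(12, 3)*(J - 52) = (-8 - 52)/(-5 + 12) = -60/7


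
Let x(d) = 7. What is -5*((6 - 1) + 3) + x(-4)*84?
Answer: 548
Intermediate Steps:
-5*((6 - 1) + 3) + x(-4)*84 = -5*((6 - 1) + 3) + 7*84 = -5*(5 + 3) + 588 = -5*8 + 588 = -40 + 588 = 548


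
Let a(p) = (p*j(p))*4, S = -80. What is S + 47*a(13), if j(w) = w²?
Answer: 412956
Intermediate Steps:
a(p) = 4*p³ (a(p) = (p*p²)*4 = p³*4 = 4*p³)
S + 47*a(13) = -80 + 47*(4*13³) = -80 + 47*(4*2197) = -80 + 47*8788 = -80 + 413036 = 412956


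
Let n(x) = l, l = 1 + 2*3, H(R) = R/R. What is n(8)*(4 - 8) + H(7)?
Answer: -27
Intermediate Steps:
H(R) = 1
l = 7 (l = 1 + 6 = 7)
n(x) = 7
n(8)*(4 - 8) + H(7) = 7*(4 - 8) + 1 = 7*(-4) + 1 = -28 + 1 = -27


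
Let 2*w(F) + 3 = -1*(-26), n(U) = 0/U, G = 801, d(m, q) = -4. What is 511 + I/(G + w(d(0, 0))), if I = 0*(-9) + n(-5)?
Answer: 511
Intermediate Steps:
n(U) = 0
w(F) = 23/2 (w(F) = -3/2 + (-1*(-26))/2 = -3/2 + (½)*26 = -3/2 + 13 = 23/2)
I = 0 (I = 0*(-9) + 0 = 0 + 0 = 0)
511 + I/(G + w(d(0, 0))) = 511 + 0/(801 + 23/2) = 511 + 0/(1625/2) = 511 + 0*(2/1625) = 511 + 0 = 511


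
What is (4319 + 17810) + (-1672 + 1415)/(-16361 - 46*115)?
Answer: 479115236/21651 ≈ 22129.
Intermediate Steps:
(4319 + 17810) + (-1672 + 1415)/(-16361 - 46*115) = 22129 - 257/(-16361 - 5290) = 22129 - 257/(-21651) = 22129 - 257*(-1/21651) = 22129 + 257/21651 = 479115236/21651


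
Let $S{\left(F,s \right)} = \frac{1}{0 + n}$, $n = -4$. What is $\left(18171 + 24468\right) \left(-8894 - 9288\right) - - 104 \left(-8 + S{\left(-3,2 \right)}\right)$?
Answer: $-775263156$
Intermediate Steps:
$S{\left(F,s \right)} = - \frac{1}{4}$ ($S{\left(F,s \right)} = \frac{1}{0 - 4} = \frac{1}{-4} = - \frac{1}{4}$)
$\left(18171 + 24468\right) \left(-8894 - 9288\right) - - 104 \left(-8 + S{\left(-3,2 \right)}\right) = \left(18171 + 24468\right) \left(-8894 - 9288\right) - - 104 \left(-8 - \frac{1}{4}\right) = 42639 \left(-18182\right) - \left(-104\right) \left(- \frac{33}{4}\right) = -775262298 - 858 = -775263156$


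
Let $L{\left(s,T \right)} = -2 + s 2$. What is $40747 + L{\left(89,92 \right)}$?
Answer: $40923$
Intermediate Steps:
$L{\left(s,T \right)} = -2 + 2 s$
$40747 + L{\left(89,92 \right)} = 40747 + \left(-2 + 2 \cdot 89\right) = 40747 + \left(-2 + 178\right) = 40747 + 176 = 40923$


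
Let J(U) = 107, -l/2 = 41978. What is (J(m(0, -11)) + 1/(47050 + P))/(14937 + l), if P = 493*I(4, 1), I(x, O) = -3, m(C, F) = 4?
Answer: -4876098/3145264849 ≈ -0.0015503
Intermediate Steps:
l = -83956 (l = -2*41978 = -83956)
P = -1479 (P = 493*(-3) = -1479)
(J(m(0, -11)) + 1/(47050 + P))/(14937 + l) = (107 + 1/(47050 - 1479))/(14937 - 83956) = (107 + 1/45571)/(-69019) = (107 + 1/45571)*(-1/69019) = (4876098/45571)*(-1/69019) = -4876098/3145264849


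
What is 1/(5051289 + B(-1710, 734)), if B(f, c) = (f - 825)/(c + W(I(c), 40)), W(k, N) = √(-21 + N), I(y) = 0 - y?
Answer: 907104807101/4582045400997568794 - 845*√19/4582045400997568794 ≈ 1.9797e-7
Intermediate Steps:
I(y) = -y
B(f, c) = (-825 + f)/(c + √19) (B(f, c) = (f - 825)/(c + √(-21 + 40)) = (-825 + f)/(c + √19))
1/(5051289 + B(-1710, 734)) = 1/(5051289 + (-825 - 1710)/(734 + √19)) = 1/(5051289 - 2535/(734 + √19))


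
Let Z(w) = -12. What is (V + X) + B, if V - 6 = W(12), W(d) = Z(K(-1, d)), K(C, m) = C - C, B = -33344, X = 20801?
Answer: -12549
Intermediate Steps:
K(C, m) = 0
W(d) = -12
V = -6 (V = 6 - 12 = -6)
(V + X) + B = (-6 + 20801) - 33344 = 20795 - 33344 = -12549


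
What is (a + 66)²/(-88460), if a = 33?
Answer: -9801/88460 ≈ -0.11080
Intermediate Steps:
(a + 66)²/(-88460) = (33 + 66)²/(-88460) = 99²*(-1/88460) = 9801*(-1/88460) = -9801/88460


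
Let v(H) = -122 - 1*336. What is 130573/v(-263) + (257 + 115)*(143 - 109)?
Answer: 5662211/458 ≈ 12363.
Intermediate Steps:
v(H) = -458 (v(H) = -122 - 336 = -458)
130573/v(-263) + (257 + 115)*(143 - 109) = 130573/(-458) + (257 + 115)*(143 - 109) = 130573*(-1/458) + 372*34 = -130573/458 + 12648 = 5662211/458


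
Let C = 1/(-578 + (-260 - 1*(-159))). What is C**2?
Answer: 1/461041 ≈ 2.1690e-6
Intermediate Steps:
C = -1/679 (C = 1/(-578 + (-260 + 159)) = 1/(-578 - 101) = 1/(-679) = -1/679 ≈ -0.0014728)
C**2 = (-1/679)**2 = 1/461041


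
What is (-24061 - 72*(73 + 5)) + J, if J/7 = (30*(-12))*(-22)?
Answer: 25763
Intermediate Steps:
J = 55440 (J = 7*((30*(-12))*(-22)) = 7*(-360*(-22)) = 7*7920 = 55440)
(-24061 - 72*(73 + 5)) + J = (-24061 - 72*(73 + 5)) + 55440 = (-24061 - 72*78) + 55440 = (-24061 - 5616) + 55440 = -29677 + 55440 = 25763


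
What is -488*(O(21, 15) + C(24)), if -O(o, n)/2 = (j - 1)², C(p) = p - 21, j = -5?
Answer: 33672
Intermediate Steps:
C(p) = -21 + p
O(o, n) = -72 (O(o, n) = -2*(-5 - 1)² = -2*(-6)² = -2*36 = -72)
-488*(O(21, 15) + C(24)) = -488*(-72 + (-21 + 24)) = -488*(-72 + 3) = -488*(-69) = 33672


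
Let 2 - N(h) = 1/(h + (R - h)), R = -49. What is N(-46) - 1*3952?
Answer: -193549/49 ≈ -3950.0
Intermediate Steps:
N(h) = 99/49 (N(h) = 2 - 1/(h + (-49 - h)) = 2 - 1/(-49) = 2 - 1*(-1/49) = 2 + 1/49 = 99/49)
N(-46) - 1*3952 = 99/49 - 1*3952 = 99/49 - 3952 = -193549/49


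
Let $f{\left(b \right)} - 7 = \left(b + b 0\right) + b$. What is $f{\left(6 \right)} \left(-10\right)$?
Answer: $-190$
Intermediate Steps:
$f{\left(b \right)} = 7 + 2 b$ ($f{\left(b \right)} = 7 + \left(\left(b + b 0\right) + b\right) = 7 + \left(\left(b + 0\right) + b\right) = 7 + \left(b + b\right) = 7 + 2 b$)
$f{\left(6 \right)} \left(-10\right) = \left(7 + 2 \cdot 6\right) \left(-10\right) = \left(7 + 12\right) \left(-10\right) = 19 \left(-10\right) = -190$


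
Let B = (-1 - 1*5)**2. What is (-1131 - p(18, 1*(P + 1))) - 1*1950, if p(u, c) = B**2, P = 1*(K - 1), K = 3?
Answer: -4377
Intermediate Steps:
P = 2 (P = 1*(3 - 1) = 1*2 = 2)
B = 36 (B = (-1 - 5)**2 = (-6)**2 = 36)
p(u, c) = 1296 (p(u, c) = 36**2 = 1296)
(-1131 - p(18, 1*(P + 1))) - 1*1950 = (-1131 - 1*1296) - 1*1950 = (-1131 - 1296) - 1950 = -2427 - 1950 = -4377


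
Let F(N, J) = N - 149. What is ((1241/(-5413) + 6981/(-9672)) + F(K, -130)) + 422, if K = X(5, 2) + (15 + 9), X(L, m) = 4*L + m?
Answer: 426956561/1342424 ≈ 318.05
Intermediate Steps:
X(L, m) = m + 4*L
K = 46 (K = (2 + 4*5) + (15 + 9) = (2 + 20) + 24 = 22 + 24 = 46)
F(N, J) = -149 + N
((1241/(-5413) + 6981/(-9672)) + F(K, -130)) + 422 = ((1241/(-5413) + 6981/(-9672)) + (-149 + 46)) + 422 = ((1241*(-1/5413) + 6981*(-1/9672)) - 103) + 422 = ((-1241/5413 - 179/248) - 103) + 422 = (-1276695/1342424 - 103) + 422 = -139546367/1342424 + 422 = 426956561/1342424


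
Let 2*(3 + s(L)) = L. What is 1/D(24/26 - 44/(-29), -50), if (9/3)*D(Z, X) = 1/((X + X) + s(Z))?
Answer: -115113/377 ≈ -305.34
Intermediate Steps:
s(L) = -3 + L/2
D(Z, X) = 1/(3*(-3 + Z/2 + 2*X)) (D(Z, X) = 1/(3*((X + X) + (-3 + Z/2))) = 1/(3*(2*X + (-3 + Z/2))) = 1/(3*(-3 + Z/2 + 2*X)))
1/D(24/26 - 44/(-29), -50) = 1/(2/(3*(-6 + (24/26 - 44/(-29)) + 4*(-50)))) = 1/(2/(3*(-6 + (24*(1/26) - 44*(-1/29)) - 200))) = 1/(2/(3*(-6 + (12/13 + 44/29) - 200))) = 1/(2/(3*(-6 + 920/377 - 200))) = 1/(2/(3*(-76742/377))) = 1/((⅔)*(-377/76742)) = 1/(-377/115113) = -115113/377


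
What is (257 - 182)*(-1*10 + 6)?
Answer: -300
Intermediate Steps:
(257 - 182)*(-1*10 + 6) = 75*(-10 + 6) = 75*(-4) = -300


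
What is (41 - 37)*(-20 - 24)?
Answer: -176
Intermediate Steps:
(41 - 37)*(-20 - 24) = 4*(-44) = -176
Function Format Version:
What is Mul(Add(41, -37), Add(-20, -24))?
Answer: -176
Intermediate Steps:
Mul(Add(41, -37), Add(-20, -24)) = Mul(4, -44) = -176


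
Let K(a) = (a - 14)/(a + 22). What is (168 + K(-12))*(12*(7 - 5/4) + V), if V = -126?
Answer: -47139/5 ≈ -9427.8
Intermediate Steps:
K(a) = (-14 + a)/(22 + a)
(168 + K(-12))*(12*(7 - 5/4) + V) = (168 + (-14 - 12)/(22 - 12))*(12*(7 - 5/4) - 126) = (168 - 26/10)*(12*(7 - 5*¼) - 126) = (168 + (⅒)*(-26))*(12*(7 - 5/4) - 126) = (168 - 13/5)*(12*(23/4) - 126) = 827*(69 - 126)/5 = (827/5)*(-57) = -47139/5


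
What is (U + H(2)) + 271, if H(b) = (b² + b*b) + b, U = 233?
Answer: 514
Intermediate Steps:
H(b) = b + 2*b² (H(b) = (b² + b²) + b = 2*b² + b = b + 2*b²)
(U + H(2)) + 271 = (233 + 2*(1 + 2*2)) + 271 = (233 + 2*(1 + 4)) + 271 = (233 + 2*5) + 271 = (233 + 10) + 271 = 243 + 271 = 514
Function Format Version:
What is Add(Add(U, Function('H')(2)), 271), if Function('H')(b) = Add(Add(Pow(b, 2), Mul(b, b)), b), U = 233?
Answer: 514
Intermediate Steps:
Function('H')(b) = Add(b, Mul(2, Pow(b, 2))) (Function('H')(b) = Add(Add(Pow(b, 2), Pow(b, 2)), b) = Add(Mul(2, Pow(b, 2)), b) = Add(b, Mul(2, Pow(b, 2))))
Add(Add(U, Function('H')(2)), 271) = Add(Add(233, Mul(2, Add(1, Mul(2, 2)))), 271) = Add(Add(233, Mul(2, Add(1, 4))), 271) = Add(Add(233, Mul(2, 5)), 271) = Add(Add(233, 10), 271) = Add(243, 271) = 514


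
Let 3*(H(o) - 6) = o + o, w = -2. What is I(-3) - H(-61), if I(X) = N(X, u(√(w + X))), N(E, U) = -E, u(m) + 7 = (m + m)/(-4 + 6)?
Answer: 113/3 ≈ 37.667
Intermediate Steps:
H(o) = 6 + 2*o/3 (H(o) = 6 + (o + o)/3 = 6 + (2*o)/3 = 6 + 2*o/3)
u(m) = -7 + m (u(m) = -7 + (m + m)/(-4 + 6) = -7 + (2*m)/2 = -7 + (2*m)*(½) = -7 + m)
I(X) = -X
I(-3) - H(-61) = -1*(-3) - (6 + (⅔)*(-61)) = 3 - (6 - 122/3) = 3 - 1*(-104/3) = 3 + 104/3 = 113/3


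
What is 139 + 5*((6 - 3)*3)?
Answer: 184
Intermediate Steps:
139 + 5*((6 - 3)*3) = 139 + 5*(3*3) = 139 + 5*9 = 139 + 45 = 184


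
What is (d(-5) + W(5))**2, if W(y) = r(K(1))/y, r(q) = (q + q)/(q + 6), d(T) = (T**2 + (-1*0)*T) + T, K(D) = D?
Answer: 492804/1225 ≈ 402.29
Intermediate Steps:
d(T) = T + T**2 (d(T) = (T**2 + 0*T) + T = (T**2 + 0) + T = T**2 + T = T + T**2)
r(q) = 2*q/(6 + q) (r(q) = (2*q)/(6 + q) = 2*q/(6 + q))
W(y) = 2/(7*y) (W(y) = (2*1/(6 + 1))/y = (2*1/7)/y = (2*1*(1/7))/y = 2/(7*y))
(d(-5) + W(5))**2 = (-5*(1 - 5) + (2/7)/5)**2 = (-5*(-4) + (2/7)*(1/5))**2 = (20 + 2/35)**2 = (702/35)**2 = 492804/1225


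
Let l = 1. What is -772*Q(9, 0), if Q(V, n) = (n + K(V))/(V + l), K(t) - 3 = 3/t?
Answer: -772/3 ≈ -257.33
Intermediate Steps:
K(t) = 3 + 3/t
Q(V, n) = (3 + n + 3/V)/(1 + V) (Q(V, n) = (n + (3 + 3/V))/(V + 1) = (3 + n + 3/V)/(1 + V))
-772*Q(9, 0) = -772*(3 + 3*9 + 9*0)/(9*(1 + 9)) = -772*(3 + 27 + 0)/(9*10) = -772*30/(9*10) = -772*1/3 = -772/3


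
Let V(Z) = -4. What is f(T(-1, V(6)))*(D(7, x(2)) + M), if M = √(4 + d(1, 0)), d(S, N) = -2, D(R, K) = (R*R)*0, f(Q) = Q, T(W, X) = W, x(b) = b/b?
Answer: -√2 ≈ -1.4142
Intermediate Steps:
x(b) = 1
D(R, K) = 0 (D(R, K) = R²*0 = 0)
M = √2 (M = √(4 - 2) = √2 ≈ 1.4142)
f(T(-1, V(6)))*(D(7, x(2)) + M) = -(0 + √2) = -√2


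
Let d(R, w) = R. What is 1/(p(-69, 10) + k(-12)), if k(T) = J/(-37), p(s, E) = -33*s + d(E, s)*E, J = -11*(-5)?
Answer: 37/87894 ≈ 0.00042096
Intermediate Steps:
J = 55
p(s, E) = E**2 - 33*s (p(s, E) = -33*s + E*E = -33*s + E**2 = E**2 - 33*s)
k(T) = -55/37 (k(T) = 55/(-37) = 55*(-1/37) = -55/37)
1/(p(-69, 10) + k(-12)) = 1/((10**2 - 33*(-69)) - 55/37) = 1/((100 + 2277) - 55/37) = 1/(2377 - 55/37) = 1/(87894/37) = 37/87894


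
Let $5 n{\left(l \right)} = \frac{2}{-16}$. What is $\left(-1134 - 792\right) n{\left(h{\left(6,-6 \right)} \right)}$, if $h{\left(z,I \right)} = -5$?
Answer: $\frac{963}{20} \approx 48.15$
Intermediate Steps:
$n{\left(l \right)} = - \frac{1}{40}$ ($n{\left(l \right)} = \frac{2 \frac{1}{-16}}{5} = \frac{2 \left(- \frac{1}{16}\right)}{5} = \frac{1}{5} \left(- \frac{1}{8}\right) = - \frac{1}{40}$)
$\left(-1134 - 792\right) n{\left(h{\left(6,-6 \right)} \right)} = \left(-1134 - 792\right) \left(- \frac{1}{40}\right) = \left(-1926\right) \left(- \frac{1}{40}\right) = \frac{963}{20}$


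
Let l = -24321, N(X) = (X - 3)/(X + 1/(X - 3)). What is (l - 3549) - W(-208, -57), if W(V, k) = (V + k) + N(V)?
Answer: -1211600366/43889 ≈ -27606.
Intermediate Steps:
N(X) = (-3 + X)/(X + 1/(-3 + X))
W(V, k) = V + k + (-3 + V)²/(1 + V² - 3*V) (W(V, k) = (V + k) + (-3 + V)²/(1 + V² - 3*V) = V + k + (-3 + V)²/(1 + V² - 3*V))
(l - 3549) - W(-208, -57) = (-24321 - 3549) - ((-3 - 208)² + (-208 - 57)*(1 + (-208)² - 3*(-208)))/(1 + (-208)² - 3*(-208)) = -27870 - ((-211)² - 265*(1 + 43264 + 624))/(1 + 43264 + 624) = -27870 - (44521 - 265*43889)/43889 = -27870 - (44521 - 11630585)/43889 = -27870 - (-11586064)/43889 = -27870 - 1*(-11586064/43889) = -27870 + 11586064/43889 = -1211600366/43889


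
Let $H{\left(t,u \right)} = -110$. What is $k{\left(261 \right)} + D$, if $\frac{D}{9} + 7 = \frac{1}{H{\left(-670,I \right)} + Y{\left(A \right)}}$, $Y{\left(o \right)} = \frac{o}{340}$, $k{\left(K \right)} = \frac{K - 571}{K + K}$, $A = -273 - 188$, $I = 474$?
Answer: $- \frac{629215538}{9881721} \approx -63.675$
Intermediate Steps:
$A = -461$ ($A = -273 - 188 = -461$)
$k{\left(K \right)} = \frac{-571 + K}{2 K}$
$Y{\left(o \right)} = \frac{o}{340}$ ($Y{\left(o \right)} = o \frac{1}{340} = \frac{o}{340}$)
$D = - \frac{2388303}{37861}$ ($D = -63 + \frac{9}{-110 + \frac{1}{340} \left(-461\right)} = -63 + \frac{9}{-110 - \frac{461}{340}} = -63 + \frac{9}{- \frac{37861}{340}} = -63 + 9 \left(- \frac{340}{37861}\right) = -63 - \frac{3060}{37861} = - \frac{2388303}{37861} \approx -63.081$)
$k{\left(261 \right)} + D = \frac{-571 + 261}{2 \cdot 261} - \frac{2388303}{37861} = \frac{1}{2} \cdot \frac{1}{261} \left(-310\right) - \frac{2388303}{37861} = - \frac{155}{261} - \frac{2388303}{37861} = - \frac{629215538}{9881721}$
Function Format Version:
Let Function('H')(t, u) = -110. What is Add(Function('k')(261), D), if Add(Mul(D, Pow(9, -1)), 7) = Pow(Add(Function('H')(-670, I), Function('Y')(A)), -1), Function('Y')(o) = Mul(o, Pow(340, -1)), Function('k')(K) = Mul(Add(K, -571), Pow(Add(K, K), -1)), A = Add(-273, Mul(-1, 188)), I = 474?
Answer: Rational(-629215538, 9881721) ≈ -63.675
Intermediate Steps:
A = -461 (A = Add(-273, -188) = -461)
Function('k')(K) = Mul(Rational(1, 2), Pow(K, -1), Add(-571, K)) (Function('k')(K) = Mul(Add(-571, K), Pow(Mul(2, K), -1)) = Mul(Add(-571, K), Mul(Rational(1, 2), Pow(K, -1))) = Mul(Rational(1, 2), Pow(K, -1), Add(-571, K)))
Function('Y')(o) = Mul(Rational(1, 340), o) (Function('Y')(o) = Mul(o, Rational(1, 340)) = Mul(Rational(1, 340), o))
D = Rational(-2388303, 37861) (D = Add(-63, Mul(9, Pow(Add(-110, Mul(Rational(1, 340), -461)), -1))) = Add(-63, Mul(9, Pow(Add(-110, Rational(-461, 340)), -1))) = Add(-63, Mul(9, Pow(Rational(-37861, 340), -1))) = Add(-63, Mul(9, Rational(-340, 37861))) = Add(-63, Rational(-3060, 37861)) = Rational(-2388303, 37861) ≈ -63.081)
Add(Function('k')(261), D) = Add(Mul(Rational(1, 2), Pow(261, -1), Add(-571, 261)), Rational(-2388303, 37861)) = Add(Mul(Rational(1, 2), Rational(1, 261), -310), Rational(-2388303, 37861)) = Add(Rational(-155, 261), Rational(-2388303, 37861)) = Rational(-629215538, 9881721)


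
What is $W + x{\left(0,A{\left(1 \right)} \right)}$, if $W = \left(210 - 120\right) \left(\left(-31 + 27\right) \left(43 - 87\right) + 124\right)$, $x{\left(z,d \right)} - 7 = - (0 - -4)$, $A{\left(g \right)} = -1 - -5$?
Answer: $27003$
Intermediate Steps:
$A{\left(g \right)} = 4$ ($A{\left(g \right)} = -1 + 5 = 4$)
$x{\left(z,d \right)} = 3$ ($x{\left(z,d \right)} = 7 - \left(0 - -4\right) = 7 - \left(0 + 4\right) = 7 - 4 = 3$)
$W = 27000$ ($W = 90 \left(\left(-4\right) \left(-44\right) + 124\right) = 90 \left(176 + 124\right) = 90 \cdot 300 = 27000$)
$W + x{\left(0,A{\left(1 \right)} \right)} = 27000 + 3 = 27003$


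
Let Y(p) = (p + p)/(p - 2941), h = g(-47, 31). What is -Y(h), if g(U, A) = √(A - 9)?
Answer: 44/8649459 + 5882*√22/8649459 ≈ 0.0031948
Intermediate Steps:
g(U, A) = √(-9 + A)
h = √22 (h = √(-9 + 31) = √22 ≈ 4.6904)
Y(p) = 2*p/(-2941 + p) (Y(p) = (2*p)/(-2941 + p) = 2*p/(-2941 + p))
-Y(h) = -2*√22/(-2941 + √22)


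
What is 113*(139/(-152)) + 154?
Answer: 7701/152 ≈ 50.664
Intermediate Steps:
113*(139/(-152)) + 154 = 113*(139*(-1/152)) + 154 = 113*(-139/152) + 154 = -15707/152 + 154 = 7701/152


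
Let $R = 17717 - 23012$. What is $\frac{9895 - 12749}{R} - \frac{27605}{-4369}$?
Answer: $\frac{158637601}{23133855} \approx 6.8574$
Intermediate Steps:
$R = -5295$ ($R = 17717 - 23012 = -5295$)
$\frac{9895 - 12749}{R} - \frac{27605}{-4369} = \frac{9895 - 12749}{-5295} - \frac{27605}{-4369} = \left(9895 - 12749\right) \left(- \frac{1}{5295}\right) - - \frac{27605}{4369} = \left(-2854\right) \left(- \frac{1}{5295}\right) + \frac{27605}{4369} = \frac{2854}{5295} + \frac{27605}{4369} = \frac{158637601}{23133855}$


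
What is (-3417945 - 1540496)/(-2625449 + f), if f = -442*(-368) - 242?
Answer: 4958441/2463035 ≈ 2.0131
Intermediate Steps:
f = 162414 (f = 162656 - 242 = 162414)
(-3417945 - 1540496)/(-2625449 + f) = (-3417945 - 1540496)/(-2625449 + 162414) = -4958441/(-2463035) = -4958441*(-1/2463035) = 4958441/2463035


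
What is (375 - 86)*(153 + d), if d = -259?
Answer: -30634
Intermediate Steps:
(375 - 86)*(153 + d) = (375 - 86)*(153 - 259) = 289*(-106) = -30634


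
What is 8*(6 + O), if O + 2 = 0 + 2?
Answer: 48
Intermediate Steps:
O = 0 (O = -2 + (0 + 2) = -2 + 2 = 0)
8*(6 + O) = 8*(6 + 0) = 8*6 = 48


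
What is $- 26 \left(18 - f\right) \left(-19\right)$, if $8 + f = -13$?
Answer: $19266$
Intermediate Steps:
$f = -21$ ($f = -8 - 13 = -21$)
$- 26 \left(18 - f\right) \left(-19\right) = - 26 \left(18 - -21\right) \left(-19\right) = - 26 \left(18 + 21\right) \left(-19\right) = \left(-26\right) 39 \left(-19\right) = \left(-1014\right) \left(-19\right) = 19266$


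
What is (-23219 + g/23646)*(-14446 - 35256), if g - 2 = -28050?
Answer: 13644802436222/11823 ≈ 1.1541e+9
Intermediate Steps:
g = -28048 (g = 2 - 28050 = -28048)
(-23219 + g/23646)*(-14446 - 35256) = (-23219 - 28048/23646)*(-14446 - 35256) = (-23219 - 28048*1/23646)*(-49702) = (-23219 - 14024/11823)*(-49702) = -274532261/11823*(-49702) = 13644802436222/11823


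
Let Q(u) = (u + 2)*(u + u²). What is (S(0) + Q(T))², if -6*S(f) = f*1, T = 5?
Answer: 44100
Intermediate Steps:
Q(u) = (2 + u)*(u + u²)
S(f) = -f/6
(S(0) + Q(T))² = (-⅙*0 + 5*(2 + 5² + 3*5))² = (0 + 5*(2 + 25 + 15))² = (0 + 5*42)² = (0 + 210)² = 210² = 44100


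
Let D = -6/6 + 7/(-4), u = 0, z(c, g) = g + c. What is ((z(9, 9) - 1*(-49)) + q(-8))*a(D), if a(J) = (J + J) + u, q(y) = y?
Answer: -649/2 ≈ -324.50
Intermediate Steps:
z(c, g) = c + g
D = -11/4 (D = -6*⅙ + 7*(-¼) = -1 - 7/4 = -11/4 ≈ -2.7500)
a(J) = 2*J (a(J) = (J + J) + 0 = 2*J + 0 = 2*J)
((z(9, 9) - 1*(-49)) + q(-8))*a(D) = (((9 + 9) - 1*(-49)) - 8)*(2*(-11/4)) = ((18 + 49) - 8)*(-11/2) = (67 - 8)*(-11/2) = 59*(-11/2) = -649/2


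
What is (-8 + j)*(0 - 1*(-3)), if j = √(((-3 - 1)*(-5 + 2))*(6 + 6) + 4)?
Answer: -24 + 6*√37 ≈ 12.497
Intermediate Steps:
j = 2*√37 (j = √(-4*(-3)*12 + 4) = √(12*12 + 4) = √(144 + 4) = √148 = 2*√37 ≈ 12.166)
(-8 + j)*(0 - 1*(-3)) = (-8 + 2*√37)*(0 - 1*(-3)) = (-8 + 2*√37)*(0 + 3) = (-8 + 2*√37)*3 = -24 + 6*√37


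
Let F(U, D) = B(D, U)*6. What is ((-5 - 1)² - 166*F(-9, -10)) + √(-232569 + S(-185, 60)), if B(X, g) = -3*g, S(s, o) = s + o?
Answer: -26856 + I*√232694 ≈ -26856.0 + 482.38*I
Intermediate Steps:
S(s, o) = o + s
F(U, D) = -18*U (F(U, D) = -3*U*6 = -18*U)
((-5 - 1)² - 166*F(-9, -10)) + √(-232569 + S(-185, 60)) = ((-5 - 1)² - (-2988)*(-9)) + √(-232569 + (60 - 185)) = ((-6)² - 166*162) + √(-232569 - 125) = (36 - 26892) + √(-232694) = -26856 + I*√232694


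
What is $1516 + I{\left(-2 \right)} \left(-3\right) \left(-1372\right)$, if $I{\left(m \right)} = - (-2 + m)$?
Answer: $17980$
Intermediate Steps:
$I{\left(m \right)} = 2 - m$
$1516 + I{\left(-2 \right)} \left(-3\right) \left(-1372\right) = 1516 + \left(2 - -2\right) \left(-3\right) \left(-1372\right) = 1516 + \left(2 + 2\right) \left(-3\right) \left(-1372\right) = 1516 + 4 \left(-3\right) \left(-1372\right) = 1516 - -16464 = 1516 + 16464 = 17980$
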